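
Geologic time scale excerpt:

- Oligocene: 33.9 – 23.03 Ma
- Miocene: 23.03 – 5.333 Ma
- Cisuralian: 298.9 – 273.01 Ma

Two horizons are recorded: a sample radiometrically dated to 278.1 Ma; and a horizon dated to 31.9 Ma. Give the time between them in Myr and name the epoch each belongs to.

246.2 million years apart; the first in the Cisuralian, the second in the Oligocene

Elapsed time: 278.1 − 31.9 = 246.2 Myr.
278.1 Ma lies within 298.9–273.01 Ma: Cisuralian.
31.9 Ma lies within 33.9–23.03 Ma: Oligocene.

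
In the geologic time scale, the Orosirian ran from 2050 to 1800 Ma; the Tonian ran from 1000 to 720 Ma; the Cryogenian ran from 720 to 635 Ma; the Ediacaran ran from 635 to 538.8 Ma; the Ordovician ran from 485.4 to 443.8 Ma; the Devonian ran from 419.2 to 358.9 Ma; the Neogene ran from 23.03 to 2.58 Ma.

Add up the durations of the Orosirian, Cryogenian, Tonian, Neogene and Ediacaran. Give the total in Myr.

Duration is start − end for each: (2050 − 1800) + (720 − 635) + (1000 − 720) + (23.03 − 2.58) + (635 − 538.8).
That is 250 + 85 + 280 + 20.45 + 96.2, which totals 731.65 million years.

731.65 million years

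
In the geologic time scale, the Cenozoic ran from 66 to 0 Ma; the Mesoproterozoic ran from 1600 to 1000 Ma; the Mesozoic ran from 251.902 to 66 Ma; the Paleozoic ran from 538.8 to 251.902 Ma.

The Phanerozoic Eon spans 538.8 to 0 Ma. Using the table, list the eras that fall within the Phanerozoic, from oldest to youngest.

Eras with both bounds inside 538.8–0 Ma: Paleozoic (538.8–251.902), Mesozoic (251.902–66), Cenozoic (66–0).

Paleozoic, Mesozoic, Cenozoic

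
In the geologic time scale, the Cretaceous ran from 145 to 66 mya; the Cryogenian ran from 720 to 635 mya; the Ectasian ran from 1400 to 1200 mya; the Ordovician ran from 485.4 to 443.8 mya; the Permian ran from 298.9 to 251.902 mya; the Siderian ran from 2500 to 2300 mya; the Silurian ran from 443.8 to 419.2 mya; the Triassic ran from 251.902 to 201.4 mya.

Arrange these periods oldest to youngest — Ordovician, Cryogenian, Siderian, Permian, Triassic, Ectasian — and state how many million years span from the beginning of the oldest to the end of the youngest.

From the excerpt: Ordovician 485.4–443.8; Cryogenian 720–635; Siderian 2500–2300; Permian 298.9–251.902; Triassic 251.902–201.4; Ectasian 1400–1200 (Ma).
Larger Ma is earlier, so the oldest is Siderian and the youngest is Triassic; oldest to youngest: Siderian, Ectasian, Cryogenian, Ordovician, Permian, Triassic.
Oldest start 2500 minus youngest end 201.4 gives 2298.6 Myr overall.

Siderian → Ectasian → Cryogenian → Ordovician → Permian → Triassic; total span 2298.6 Myr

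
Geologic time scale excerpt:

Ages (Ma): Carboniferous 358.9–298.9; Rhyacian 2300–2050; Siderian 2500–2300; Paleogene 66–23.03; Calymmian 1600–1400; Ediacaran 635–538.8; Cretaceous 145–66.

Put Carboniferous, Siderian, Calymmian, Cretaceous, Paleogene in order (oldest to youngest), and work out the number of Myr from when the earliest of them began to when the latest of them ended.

Siderian → Calymmian → Carboniferous → Cretaceous → Paleogene; total span 2476.97 Myr

From the excerpt: Carboniferous 358.9–298.9; Siderian 2500–2300; Calymmian 1600–1400; Cretaceous 145–66; Paleogene 66–23.03 (Ma).
Larger Ma is earlier, so the oldest is Siderian and the youngest is Paleogene; oldest to youngest: Siderian, Calymmian, Carboniferous, Cretaceous, Paleogene.
Oldest start 2500 minus youngest end 23.03 gives 2476.97 Myr overall.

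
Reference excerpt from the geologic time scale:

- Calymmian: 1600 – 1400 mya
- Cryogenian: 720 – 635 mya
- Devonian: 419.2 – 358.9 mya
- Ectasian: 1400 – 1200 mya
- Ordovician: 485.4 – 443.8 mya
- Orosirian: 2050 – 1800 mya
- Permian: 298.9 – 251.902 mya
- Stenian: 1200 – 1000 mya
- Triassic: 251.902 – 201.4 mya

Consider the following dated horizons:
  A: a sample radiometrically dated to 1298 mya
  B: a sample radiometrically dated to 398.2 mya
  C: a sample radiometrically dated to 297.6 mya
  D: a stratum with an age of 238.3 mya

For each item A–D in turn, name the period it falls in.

A — Ectasian; B — Devonian; C — Permian; D — Triassic

A: 1298 Ma lies in 1400–1200 Ma, so Ectasian.
B: 398.2 Ma lies in 419.2–358.9 Ma, so Devonian.
C: 297.6 Ma lies in 298.9–251.902 Ma, so Permian.
D: 238.3 Ma lies in 251.902–201.4 Ma, so Triassic.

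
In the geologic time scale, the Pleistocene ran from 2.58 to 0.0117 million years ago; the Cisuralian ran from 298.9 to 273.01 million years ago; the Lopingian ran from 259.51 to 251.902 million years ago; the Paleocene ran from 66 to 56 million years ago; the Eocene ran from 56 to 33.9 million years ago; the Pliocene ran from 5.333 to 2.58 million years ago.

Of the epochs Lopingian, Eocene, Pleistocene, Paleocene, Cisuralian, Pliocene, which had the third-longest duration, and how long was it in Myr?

Paleocene, 10 million years

Start − end for each: Lopingian 259.51 − 251.902 = 7.608; Eocene 56 − 33.9 = 22.1; Pleistocene 2.58 − 0.0117 = 2.5683; Paleocene 66 − 56 = 10; Cisuralian 298.9 − 273.01 = 25.89; Pliocene 5.333 − 2.58 = 2.753.
Ranking these from longest: Cisuralian > Eocene > Paleocene > Lopingian > Pliocene > Pleistocene.
Position 3 in that ranking is Paleocene, which lasted 10 Myr.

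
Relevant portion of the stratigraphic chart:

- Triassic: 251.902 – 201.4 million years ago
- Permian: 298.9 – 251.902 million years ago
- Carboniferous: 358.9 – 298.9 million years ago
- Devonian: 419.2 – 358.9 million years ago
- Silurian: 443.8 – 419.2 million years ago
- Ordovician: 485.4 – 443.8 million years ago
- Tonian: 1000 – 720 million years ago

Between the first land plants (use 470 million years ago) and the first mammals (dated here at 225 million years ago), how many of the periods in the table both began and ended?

4

The older date is 470 Ma and the younger is 225 Ma.
Periods with start < 470 and end > 225 Ma: Silurian (443.8–419.2), Devonian (419.2–358.9), Carboniferous (358.9–298.9), Permian (298.9–251.902).
That is 4 complete periods.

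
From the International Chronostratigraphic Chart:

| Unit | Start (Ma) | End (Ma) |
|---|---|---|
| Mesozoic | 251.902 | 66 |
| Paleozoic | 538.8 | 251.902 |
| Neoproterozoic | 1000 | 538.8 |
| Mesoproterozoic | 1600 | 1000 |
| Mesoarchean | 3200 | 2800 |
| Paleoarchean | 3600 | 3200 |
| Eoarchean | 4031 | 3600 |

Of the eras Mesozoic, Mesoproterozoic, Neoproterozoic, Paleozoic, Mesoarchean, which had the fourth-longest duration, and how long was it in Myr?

Paleozoic, 286.898 million years

Durations: Mesozoic 185.902; Mesoproterozoic 600; Neoproterozoic 461.2; Paleozoic 286.898; Mesoarchean 400 Myr.
Sorted longest-first: Mesoproterozoic (600), Neoproterozoic (461.2), Mesoarchean (400), Paleozoic (286.898), Mesozoic (185.902).
The fourth longest is Paleozoic at 286.898 Myr.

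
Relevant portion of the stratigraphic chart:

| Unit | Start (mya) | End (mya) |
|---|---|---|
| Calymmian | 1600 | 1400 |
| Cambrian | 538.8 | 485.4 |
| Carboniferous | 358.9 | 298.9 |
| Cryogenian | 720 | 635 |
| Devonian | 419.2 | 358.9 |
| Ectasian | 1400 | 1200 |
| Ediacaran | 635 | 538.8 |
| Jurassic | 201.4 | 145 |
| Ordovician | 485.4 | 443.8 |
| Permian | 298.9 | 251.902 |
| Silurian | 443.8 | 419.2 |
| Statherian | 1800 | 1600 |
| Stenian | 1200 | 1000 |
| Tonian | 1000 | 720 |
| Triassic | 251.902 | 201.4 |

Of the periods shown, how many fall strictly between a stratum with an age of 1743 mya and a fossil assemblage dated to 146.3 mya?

1743 Ma sits inside the Statherian (1800–1600) and 146.3 Ma inside the Jurassic (201.4–145); neither of those is wholly between the two dates.
The listed periods lying completely between them are Calymmian, Ectasian, Stenian, Tonian, Cryogenian, Ediacaran, Cambrian, Ordovician, Silurian, Devonian, Carboniferous, Permian, Triassic — 13 in all.

13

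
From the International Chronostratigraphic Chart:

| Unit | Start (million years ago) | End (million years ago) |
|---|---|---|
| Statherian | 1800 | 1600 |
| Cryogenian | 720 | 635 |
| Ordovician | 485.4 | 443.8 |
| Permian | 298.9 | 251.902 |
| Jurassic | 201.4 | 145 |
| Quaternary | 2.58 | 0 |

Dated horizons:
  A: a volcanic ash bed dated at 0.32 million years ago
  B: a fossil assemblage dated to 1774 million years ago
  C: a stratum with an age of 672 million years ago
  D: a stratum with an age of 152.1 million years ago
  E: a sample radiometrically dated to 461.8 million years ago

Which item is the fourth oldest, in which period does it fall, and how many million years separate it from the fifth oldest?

D, in the Jurassic; 151.78 million years to A

Sorted oldest-first by Ma: B (1774), C (672), E (461.8), D (152.1), A (0.32).
The fourth oldest is D at 152.1 Ma, which lies in 201.4–145 Ma: the Jurassic.
The fifth oldest is A at 0.32 Ma; separation = |152.1 − 0.32| = 151.78 Myr.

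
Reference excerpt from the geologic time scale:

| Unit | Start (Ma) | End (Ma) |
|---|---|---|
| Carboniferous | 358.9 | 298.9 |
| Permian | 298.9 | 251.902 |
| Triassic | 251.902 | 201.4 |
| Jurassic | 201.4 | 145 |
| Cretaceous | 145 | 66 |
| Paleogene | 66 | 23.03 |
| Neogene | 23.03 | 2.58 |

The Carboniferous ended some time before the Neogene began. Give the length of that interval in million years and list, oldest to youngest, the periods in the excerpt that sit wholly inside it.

275.87 million years; Permian, Triassic, Jurassic, Cretaceous, Paleogene

The Carboniferous closes at 298.9 Ma and the Neogene opens at 23.03 Ma, so the interval is 298.9 − 23.03 = 275.87 Myr.
A period fits inside if it starts at or after 298.9 Ma and ends at or before 23.03 Ma; oldest first that gives Permian, Triassic, Jurassic, Cretaceous, Paleogene.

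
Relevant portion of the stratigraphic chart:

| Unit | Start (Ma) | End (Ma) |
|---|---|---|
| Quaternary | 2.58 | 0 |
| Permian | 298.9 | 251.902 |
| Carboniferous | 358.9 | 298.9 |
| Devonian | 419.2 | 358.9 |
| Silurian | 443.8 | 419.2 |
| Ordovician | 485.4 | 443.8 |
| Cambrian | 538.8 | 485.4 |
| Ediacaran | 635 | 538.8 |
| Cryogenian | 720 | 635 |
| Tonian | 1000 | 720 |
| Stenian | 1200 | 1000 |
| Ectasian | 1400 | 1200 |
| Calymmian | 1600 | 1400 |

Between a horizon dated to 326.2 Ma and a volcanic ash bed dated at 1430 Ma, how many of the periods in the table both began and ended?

The older date is 1430 Ma and the younger is 326.2 Ma.
Periods with start < 1430 and end > 326.2 Ma: Ectasian (1400–1200), Stenian (1200–1000), Tonian (1000–720), Cryogenian (720–635), Ediacaran (635–538.8), Cambrian (538.8–485.4), Ordovician (485.4–443.8), Silurian (443.8–419.2), Devonian (419.2–358.9).
That is 9 complete periods.

9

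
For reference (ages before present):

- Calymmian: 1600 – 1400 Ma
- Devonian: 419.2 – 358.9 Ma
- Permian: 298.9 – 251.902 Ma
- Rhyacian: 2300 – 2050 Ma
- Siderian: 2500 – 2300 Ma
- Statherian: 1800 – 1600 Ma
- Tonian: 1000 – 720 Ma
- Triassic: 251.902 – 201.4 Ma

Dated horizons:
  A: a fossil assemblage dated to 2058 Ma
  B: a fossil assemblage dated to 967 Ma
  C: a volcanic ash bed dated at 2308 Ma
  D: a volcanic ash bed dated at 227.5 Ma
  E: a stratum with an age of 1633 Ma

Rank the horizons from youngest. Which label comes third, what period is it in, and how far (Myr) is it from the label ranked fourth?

Sorted youngest-first by Ma: D (227.5), B (967), E (1633), A (2058), C (2308).
The third youngest is E at 1633 Ma, which lies in 1800–1600 Ma: the Statherian.
The fourth youngest is A at 2058 Ma; separation = |1633 − 2058| = 425 Myr.

E, in the Statherian; 425 million years to A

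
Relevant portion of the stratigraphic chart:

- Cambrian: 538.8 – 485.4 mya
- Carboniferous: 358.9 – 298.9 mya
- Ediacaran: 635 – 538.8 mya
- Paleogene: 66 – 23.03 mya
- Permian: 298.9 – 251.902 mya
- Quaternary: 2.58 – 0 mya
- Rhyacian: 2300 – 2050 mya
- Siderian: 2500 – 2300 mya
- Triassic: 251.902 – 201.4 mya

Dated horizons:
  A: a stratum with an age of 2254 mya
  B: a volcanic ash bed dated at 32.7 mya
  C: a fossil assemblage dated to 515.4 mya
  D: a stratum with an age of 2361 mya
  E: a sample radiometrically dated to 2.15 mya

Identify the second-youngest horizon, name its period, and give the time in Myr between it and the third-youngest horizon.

B, in the Paleogene; 482.7 million years to C

Sorted youngest-first by Ma: E (2.15), B (32.7), C (515.4), A (2254), D (2361).
The second youngest is B at 32.7 Ma, which lies in 66–23.03 Ma: the Paleogene.
The third youngest is C at 515.4 Ma; separation = |32.7 − 515.4| = 482.7 Myr.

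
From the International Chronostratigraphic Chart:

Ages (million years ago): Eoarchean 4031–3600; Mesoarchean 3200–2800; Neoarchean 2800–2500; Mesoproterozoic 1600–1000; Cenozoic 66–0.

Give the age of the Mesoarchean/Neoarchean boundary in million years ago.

The Mesoarchean ends and the Neoarchean begins at 2800 million years ago.

2800 million years ago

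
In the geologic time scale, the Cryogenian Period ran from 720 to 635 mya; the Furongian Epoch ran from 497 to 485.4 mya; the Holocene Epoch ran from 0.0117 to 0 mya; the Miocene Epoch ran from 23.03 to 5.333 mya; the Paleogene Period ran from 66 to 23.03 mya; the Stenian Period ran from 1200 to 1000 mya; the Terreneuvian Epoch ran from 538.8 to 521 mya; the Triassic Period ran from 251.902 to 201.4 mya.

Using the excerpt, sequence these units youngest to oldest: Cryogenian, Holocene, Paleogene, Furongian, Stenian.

Holocene, Paleogene, Furongian, Cryogenian, Stenian

The oldest of these is Stenian (starts 1200 Ma) and the youngest is Holocene (ends 0 Ma).
In between, by decreasing start age: Cryogenian (720), Furongian (497), Paleogene (66).
Listing youngest first means reversing that sequence.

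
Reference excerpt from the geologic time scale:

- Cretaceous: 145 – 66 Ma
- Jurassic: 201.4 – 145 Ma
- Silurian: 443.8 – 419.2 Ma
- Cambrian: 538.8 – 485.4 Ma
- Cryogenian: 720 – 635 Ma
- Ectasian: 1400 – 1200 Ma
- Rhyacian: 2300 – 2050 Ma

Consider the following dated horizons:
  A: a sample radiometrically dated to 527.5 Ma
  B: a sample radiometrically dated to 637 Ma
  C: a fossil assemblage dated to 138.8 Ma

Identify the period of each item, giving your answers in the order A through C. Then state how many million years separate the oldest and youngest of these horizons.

Match each age against the start–end ranges in the excerpt: A = 527.5 Ma → Cambrian (538.8–485.4); B = 637 Ma → Cryogenian (720–635); C = 138.8 Ma → Cretaceous (145–66).
The largest age is 637 Ma and the smallest is 138.8 Ma; their difference is 498.2 Myr.

A — Cambrian; B — Cryogenian; C — Cretaceous; span 498.2 million years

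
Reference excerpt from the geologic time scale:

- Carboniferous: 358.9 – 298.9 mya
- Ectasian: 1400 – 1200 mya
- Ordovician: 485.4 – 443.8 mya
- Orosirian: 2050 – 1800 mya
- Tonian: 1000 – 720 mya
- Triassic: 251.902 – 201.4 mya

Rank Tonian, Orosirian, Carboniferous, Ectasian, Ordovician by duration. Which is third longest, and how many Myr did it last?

Durations: Tonian 280; Orosirian 250; Carboniferous 60; Ectasian 200; Ordovician 41.6 Myr.
Sorted longest-first: Tonian (280), Orosirian (250), Ectasian (200), Carboniferous (60), Ordovician (41.6).
The third longest is Ectasian at 200 Myr.

Ectasian, 200 million years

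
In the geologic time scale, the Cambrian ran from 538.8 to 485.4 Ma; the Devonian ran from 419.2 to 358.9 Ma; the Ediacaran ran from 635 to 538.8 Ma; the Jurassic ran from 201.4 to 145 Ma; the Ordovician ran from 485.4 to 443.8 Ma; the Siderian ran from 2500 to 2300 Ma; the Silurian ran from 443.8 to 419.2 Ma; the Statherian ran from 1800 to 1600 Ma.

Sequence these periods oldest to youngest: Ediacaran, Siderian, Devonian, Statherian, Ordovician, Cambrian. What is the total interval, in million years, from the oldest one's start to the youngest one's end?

From the excerpt: Ediacaran 635–538.8; Siderian 2500–2300; Devonian 419.2–358.9; Statherian 1800–1600; Ordovician 485.4–443.8; Cambrian 538.8–485.4 (Ma).
Larger Ma is earlier, so the oldest is Siderian and the youngest is Devonian; oldest to youngest: Siderian, Statherian, Ediacaran, Cambrian, Ordovician, Devonian.
Oldest start 2500 minus youngest end 358.9 gives 2141.1 Myr overall.

Siderian → Statherian → Ediacaran → Cambrian → Ordovician → Devonian; total span 2141.1 Myr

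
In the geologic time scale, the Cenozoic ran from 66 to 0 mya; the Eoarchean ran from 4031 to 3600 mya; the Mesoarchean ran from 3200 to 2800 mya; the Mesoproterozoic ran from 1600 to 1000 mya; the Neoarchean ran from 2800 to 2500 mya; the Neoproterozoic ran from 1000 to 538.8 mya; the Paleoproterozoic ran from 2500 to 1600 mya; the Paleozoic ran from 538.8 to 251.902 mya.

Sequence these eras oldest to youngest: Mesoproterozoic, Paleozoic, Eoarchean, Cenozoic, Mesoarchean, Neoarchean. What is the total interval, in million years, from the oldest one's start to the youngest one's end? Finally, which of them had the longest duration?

Start ages (Ma): Eoarchean 4031, Mesoarchean 3200, Neoarchean 2800, Mesoproterozoic 1600, Paleozoic 538.8, Cenozoic 66.
Ordered oldest to youngest: Eoarchean, Mesoarchean, Neoarchean, Mesoproterozoic, Paleozoic, Cenozoic.
Span = 4031 − 0 = 4031 Myr.
Durations: Mesoarchean 400, Cenozoic 66, Neoarchean 300, Eoarchean 431, Mesoproterozoic 600, Paleozoic 286.898 → longest is Mesoproterozoic (600 Myr).

Eoarchean → Mesoarchean → Neoarchean → Mesoproterozoic → Paleozoic → Cenozoic; total span 4031 Myr; longest is Mesoproterozoic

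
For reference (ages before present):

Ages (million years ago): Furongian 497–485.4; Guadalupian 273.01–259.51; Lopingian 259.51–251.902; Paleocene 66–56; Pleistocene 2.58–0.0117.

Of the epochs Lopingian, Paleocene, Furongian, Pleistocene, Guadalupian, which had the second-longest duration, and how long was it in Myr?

Start − end for each: Lopingian 259.51 − 251.902 = 7.608; Paleocene 66 − 56 = 10; Furongian 497 − 485.4 = 11.6; Pleistocene 2.58 − 0.0117 = 2.5683; Guadalupian 273.01 − 259.51 = 13.5.
Ranking these from longest: Guadalupian > Furongian > Paleocene > Lopingian > Pleistocene.
Position 2 in that ranking is Furongian, which lasted 11.6 Myr.

Furongian, 11.6 million years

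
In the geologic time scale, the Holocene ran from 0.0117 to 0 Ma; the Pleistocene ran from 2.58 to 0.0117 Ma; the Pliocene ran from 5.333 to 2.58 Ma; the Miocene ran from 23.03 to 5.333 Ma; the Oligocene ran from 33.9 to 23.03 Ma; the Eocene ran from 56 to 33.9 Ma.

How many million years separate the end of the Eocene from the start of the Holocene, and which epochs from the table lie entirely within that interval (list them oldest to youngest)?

End of Eocene = 33.9 Ma; start of Holocene = 0.0117 Ma.
Gap = 33.9 − 0.0117 = 33.8883 Myr.
Epochs wholly inside 33.9–0.0117 Ma: Oligocene (33.9–23.03), Miocene (23.03–5.333), Pliocene (5.333–2.58), Pleistocene (2.58–0.0117).

33.8883 million years; Oligocene, Miocene, Pliocene, Pleistocene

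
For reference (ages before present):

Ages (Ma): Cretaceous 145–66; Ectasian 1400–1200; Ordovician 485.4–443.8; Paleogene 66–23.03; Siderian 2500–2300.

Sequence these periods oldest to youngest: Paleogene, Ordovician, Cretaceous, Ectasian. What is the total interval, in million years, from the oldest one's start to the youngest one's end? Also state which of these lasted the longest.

From the excerpt: Paleogene 66–23.03; Ordovician 485.4–443.8; Cretaceous 145–66; Ectasian 1400–1200 (Ma).
Larger Ma is earlier, so the oldest is Ectasian and the youngest is Paleogene; oldest to youngest: Ectasian, Ordovician, Cretaceous, Paleogene.
Oldest start 1400 minus youngest end 23.03 gives 1376.97 Myr overall.
Individual lengths (start − end): Ordovician 41.6; Cretaceous 79; Ectasian 200; Paleogene 42.97. The largest is Ectasian at 200 Myr.

Ectasian → Ordovician → Cretaceous → Paleogene; total span 1376.97 Myr; longest is Ectasian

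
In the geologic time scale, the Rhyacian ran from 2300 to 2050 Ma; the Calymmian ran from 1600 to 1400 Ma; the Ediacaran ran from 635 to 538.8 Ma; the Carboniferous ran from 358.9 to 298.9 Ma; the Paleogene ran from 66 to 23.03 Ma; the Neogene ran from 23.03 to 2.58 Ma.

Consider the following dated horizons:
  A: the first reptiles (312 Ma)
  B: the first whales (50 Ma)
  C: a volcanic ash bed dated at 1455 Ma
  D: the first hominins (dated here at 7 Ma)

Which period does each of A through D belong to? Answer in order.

Match each age against the start–end ranges in the excerpt: A = 312 Ma → Carboniferous (358.9–298.9); B = 50 Ma → Paleogene (66–23.03); C = 1455 Ma → Calymmian (1600–1400); D = 7 Ma → Neogene (23.03–2.58).

A — Carboniferous; B — Paleogene; C — Calymmian; D — Neogene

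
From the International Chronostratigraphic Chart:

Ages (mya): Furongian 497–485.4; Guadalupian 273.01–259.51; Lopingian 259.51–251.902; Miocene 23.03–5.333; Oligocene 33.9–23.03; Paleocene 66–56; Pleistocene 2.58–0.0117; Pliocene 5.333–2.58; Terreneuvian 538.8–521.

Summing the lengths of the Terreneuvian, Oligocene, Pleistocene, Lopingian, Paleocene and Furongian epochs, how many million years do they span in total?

Duration is start − end for each: (538.8 − 521) + (33.9 − 23.03) + (2.58 − 0.0117) + (259.51 − 251.902) + (66 − 56) + (497 − 485.4).
That is 17.8 + 10.87 + 2.5683 + 7.608 + 10 + 11.6, which totals 60.4463 million years.

60.4463 million years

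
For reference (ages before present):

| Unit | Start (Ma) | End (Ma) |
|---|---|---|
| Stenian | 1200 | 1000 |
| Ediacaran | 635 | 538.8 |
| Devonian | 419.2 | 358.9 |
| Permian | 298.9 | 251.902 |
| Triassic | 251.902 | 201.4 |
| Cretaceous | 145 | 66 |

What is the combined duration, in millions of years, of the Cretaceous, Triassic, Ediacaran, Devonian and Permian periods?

Duration is start − end for each: (145 − 66) + (251.902 − 201.4) + (635 − 538.8) + (419.2 − 358.9) + (298.9 − 251.902).
That is 79 + 50.502 + 96.2 + 60.3 + 46.998, which totals 333 million years.

333 million years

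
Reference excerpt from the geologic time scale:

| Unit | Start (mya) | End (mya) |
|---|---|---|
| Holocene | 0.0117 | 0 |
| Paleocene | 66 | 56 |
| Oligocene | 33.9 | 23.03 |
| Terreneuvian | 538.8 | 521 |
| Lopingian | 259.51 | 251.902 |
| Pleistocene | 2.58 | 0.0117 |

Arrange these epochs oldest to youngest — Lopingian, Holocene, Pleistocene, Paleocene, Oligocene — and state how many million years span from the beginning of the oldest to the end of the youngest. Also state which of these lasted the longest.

Start ages (Ma): Lopingian 259.51, Paleocene 66, Oligocene 33.9, Pleistocene 2.58, Holocene 0.0117.
Ordered oldest to youngest: Lopingian, Paleocene, Oligocene, Pleistocene, Holocene.
Span = 259.51 − 0 = 259.51 Myr.
Durations: Holocene 0.0117, Oligocene 10.87, Lopingian 7.608, Paleocene 10, Pleistocene 2.5683 → longest is Oligocene (10.87 Myr).

Lopingian, Paleocene, Oligocene, Pleistocene, Holocene; total span 259.51 Myr; longest is Oligocene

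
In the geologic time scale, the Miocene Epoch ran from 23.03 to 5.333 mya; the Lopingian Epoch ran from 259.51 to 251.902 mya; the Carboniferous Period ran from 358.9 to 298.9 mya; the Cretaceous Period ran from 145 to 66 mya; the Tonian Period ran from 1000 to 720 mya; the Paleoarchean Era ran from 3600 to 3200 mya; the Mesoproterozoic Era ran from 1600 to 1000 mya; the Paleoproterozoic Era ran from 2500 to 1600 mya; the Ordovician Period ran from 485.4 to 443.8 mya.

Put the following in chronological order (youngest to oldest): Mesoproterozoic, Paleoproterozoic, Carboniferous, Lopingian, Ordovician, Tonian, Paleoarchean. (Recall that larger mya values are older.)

Read off each span (Ma): Mesoproterozoic 1600–1000; Paleoproterozoic 2500–1600; Carboniferous 358.9–298.9; Lopingian 259.51–251.902; Ordovician 485.4–443.8; Tonian 1000–720; Paleoarchean 3600–3200.
Larger Ma is older, so oldest→youngest is Paleoarchean, Paleoproterozoic, Mesoproterozoic, Tonian, Ordovician, Carboniferous, Lopingian; reverse it for youngest→oldest.

Lopingian, Carboniferous, Ordovician, Tonian, Mesoproterozoic, Paleoproterozoic, Paleoarchean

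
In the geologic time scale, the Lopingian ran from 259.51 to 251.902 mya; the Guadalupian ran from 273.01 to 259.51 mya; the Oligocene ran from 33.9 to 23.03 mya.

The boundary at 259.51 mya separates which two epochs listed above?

Guadalupian and Lopingian

The Guadalupian ends at 259.51 mya and the Lopingian begins at 259.51 mya, so they share that boundary.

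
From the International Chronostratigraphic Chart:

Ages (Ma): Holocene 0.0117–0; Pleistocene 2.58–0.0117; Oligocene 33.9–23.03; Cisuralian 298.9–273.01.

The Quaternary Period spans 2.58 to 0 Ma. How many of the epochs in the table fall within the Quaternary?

Epochs inside 2.58–0 Ma: Pleistocene, Holocene — 2 in total.

2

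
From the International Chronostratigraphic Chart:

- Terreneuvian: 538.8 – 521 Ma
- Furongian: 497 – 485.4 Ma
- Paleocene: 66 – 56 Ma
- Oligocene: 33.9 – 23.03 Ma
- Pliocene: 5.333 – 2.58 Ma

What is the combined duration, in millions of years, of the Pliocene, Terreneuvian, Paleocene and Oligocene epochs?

Duration is start − end for each: (5.333 − 2.58) + (538.8 − 521) + (66 − 56) + (33.9 − 23.03).
That is 2.753 + 17.8 + 10 + 10.87, which totals 41.423 million years.

41.423 million years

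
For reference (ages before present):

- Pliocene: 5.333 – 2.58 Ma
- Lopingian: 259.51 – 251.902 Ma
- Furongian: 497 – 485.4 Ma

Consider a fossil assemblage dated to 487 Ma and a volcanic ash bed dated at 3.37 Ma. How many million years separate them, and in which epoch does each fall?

483.63 million years apart; the first in the Furongian, the second in the Pliocene

Elapsed time: 487 − 3.37 = 483.63 Myr.
487 Ma lies within 497–485.4 Ma: Furongian.
3.37 Ma lies within 5.333–2.58 Ma: Pliocene.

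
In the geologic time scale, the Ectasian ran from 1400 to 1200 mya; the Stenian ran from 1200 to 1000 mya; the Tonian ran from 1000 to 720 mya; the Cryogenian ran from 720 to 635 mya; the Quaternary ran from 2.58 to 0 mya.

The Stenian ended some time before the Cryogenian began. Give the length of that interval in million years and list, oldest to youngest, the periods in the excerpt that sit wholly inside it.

280 million years; Tonian

The Stenian closes at 1000 Ma and the Cryogenian opens at 720 Ma, so the interval is 1000 − 720 = 280 Myr.
A period fits inside if it starts at or after 1000 Ma and ends at or before 720 Ma; oldest first that gives Tonian.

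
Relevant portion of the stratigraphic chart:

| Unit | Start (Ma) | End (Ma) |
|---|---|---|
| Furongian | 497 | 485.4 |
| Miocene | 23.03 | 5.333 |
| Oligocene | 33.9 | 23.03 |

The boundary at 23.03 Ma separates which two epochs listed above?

Oligocene and Miocene

The Oligocene ends at 23.03 Ma and the Miocene begins at 23.03 Ma, so they share that boundary.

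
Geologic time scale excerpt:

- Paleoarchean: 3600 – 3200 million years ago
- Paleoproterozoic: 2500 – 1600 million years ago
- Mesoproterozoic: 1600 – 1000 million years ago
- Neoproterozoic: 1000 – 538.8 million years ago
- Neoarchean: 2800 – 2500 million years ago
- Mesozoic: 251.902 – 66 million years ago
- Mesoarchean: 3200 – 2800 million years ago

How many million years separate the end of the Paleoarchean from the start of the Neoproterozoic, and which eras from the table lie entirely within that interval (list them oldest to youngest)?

The Paleoarchean closes at 3200 Ma and the Neoproterozoic opens at 1000 Ma, so the interval is 3200 − 1000 = 2200 Myr.
An era fits inside if it starts at or after 3200 Ma and ends at or before 1000 Ma; oldest first that gives Mesoarchean, Neoarchean, Paleoproterozoic, Mesoproterozoic.

2200 million years; Mesoarchean, Neoarchean, Paleoproterozoic, Mesoproterozoic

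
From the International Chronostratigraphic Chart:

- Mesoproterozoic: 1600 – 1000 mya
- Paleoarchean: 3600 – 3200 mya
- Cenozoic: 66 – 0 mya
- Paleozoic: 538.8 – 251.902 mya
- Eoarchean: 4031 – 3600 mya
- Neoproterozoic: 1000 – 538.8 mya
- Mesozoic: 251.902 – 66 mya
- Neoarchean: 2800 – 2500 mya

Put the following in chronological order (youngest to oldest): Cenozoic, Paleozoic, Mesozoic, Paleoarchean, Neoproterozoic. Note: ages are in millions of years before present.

Read off each span (Ma): Cenozoic 66–0; Paleozoic 538.8–251.902; Mesozoic 251.902–66; Paleoarchean 3600–3200; Neoproterozoic 1000–538.8.
Larger Ma is older, so oldest→youngest is Paleoarchean, Neoproterozoic, Paleozoic, Mesozoic, Cenozoic; reverse it for youngest→oldest.

Cenozoic → Mesozoic → Paleozoic → Neoproterozoic → Paleoarchean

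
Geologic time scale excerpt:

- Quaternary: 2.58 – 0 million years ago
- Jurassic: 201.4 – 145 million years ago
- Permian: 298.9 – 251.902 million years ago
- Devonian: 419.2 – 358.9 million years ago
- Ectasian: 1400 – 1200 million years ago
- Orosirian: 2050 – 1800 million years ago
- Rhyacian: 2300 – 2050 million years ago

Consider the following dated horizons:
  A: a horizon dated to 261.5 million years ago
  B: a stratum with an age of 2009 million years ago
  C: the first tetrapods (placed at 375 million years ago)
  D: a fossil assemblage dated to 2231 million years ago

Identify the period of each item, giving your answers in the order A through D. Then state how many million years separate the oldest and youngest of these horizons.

A — Permian; B — Orosirian; C — Devonian; D — Rhyacian; span 1969.5 million years

A: 261.5 Ma lies in 298.9–251.902 Ma, so Permian.
B: 2009 Ma lies in 2050–1800 Ma, so Orosirian.
C: 375 Ma lies in 419.2–358.9 Ma, so Devonian.
D: 2231 Ma lies in 2300–2050 Ma, so Rhyacian.
Oldest = 2231 Ma, youngest = 261.5 Ma → span 1969.5 Myr.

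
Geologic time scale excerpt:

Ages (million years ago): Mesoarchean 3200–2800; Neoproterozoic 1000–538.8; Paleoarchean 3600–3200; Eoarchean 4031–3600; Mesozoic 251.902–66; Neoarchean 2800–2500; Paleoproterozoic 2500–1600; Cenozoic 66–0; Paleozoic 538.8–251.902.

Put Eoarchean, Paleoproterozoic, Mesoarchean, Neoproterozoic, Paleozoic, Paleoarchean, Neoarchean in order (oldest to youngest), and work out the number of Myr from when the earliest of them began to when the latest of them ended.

Eoarchean, Paleoarchean, Mesoarchean, Neoarchean, Paleoproterozoic, Neoproterozoic, Paleozoic; total span 3779.098 Myr

Start ages (Ma): Eoarchean 4031, Paleoarchean 3600, Mesoarchean 3200, Neoarchean 2800, Paleoproterozoic 2500, Neoproterozoic 1000, Paleozoic 538.8.
Ordered oldest to youngest: Eoarchean, Paleoarchean, Mesoarchean, Neoarchean, Paleoproterozoic, Neoproterozoic, Paleozoic.
Span = 4031 − 251.902 = 3779.098 Myr.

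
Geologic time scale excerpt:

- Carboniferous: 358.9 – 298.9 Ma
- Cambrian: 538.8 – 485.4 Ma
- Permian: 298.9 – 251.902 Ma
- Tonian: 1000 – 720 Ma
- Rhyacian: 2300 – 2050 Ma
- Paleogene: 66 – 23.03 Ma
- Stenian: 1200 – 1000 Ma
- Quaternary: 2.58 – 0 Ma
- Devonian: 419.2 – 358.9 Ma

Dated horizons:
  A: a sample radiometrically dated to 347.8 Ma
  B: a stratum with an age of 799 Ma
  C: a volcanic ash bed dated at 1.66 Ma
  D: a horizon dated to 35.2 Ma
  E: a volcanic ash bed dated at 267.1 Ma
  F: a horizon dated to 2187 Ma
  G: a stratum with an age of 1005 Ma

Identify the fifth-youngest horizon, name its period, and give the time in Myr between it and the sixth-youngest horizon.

Smaller Ma means younger, so youngest first: C 1.66 < D 35.2 < E 267.1 < A 347.8 < B 799 < G 1005 < F 2187.
Counting 5 along gives B (799 Ma); the excerpt puts that inside the Tonian, 1000–720 Ma.
Next in line is G (1005 Ma), and 1005 − 799 = 206 Myr.

B, in the Tonian; 206 million years to G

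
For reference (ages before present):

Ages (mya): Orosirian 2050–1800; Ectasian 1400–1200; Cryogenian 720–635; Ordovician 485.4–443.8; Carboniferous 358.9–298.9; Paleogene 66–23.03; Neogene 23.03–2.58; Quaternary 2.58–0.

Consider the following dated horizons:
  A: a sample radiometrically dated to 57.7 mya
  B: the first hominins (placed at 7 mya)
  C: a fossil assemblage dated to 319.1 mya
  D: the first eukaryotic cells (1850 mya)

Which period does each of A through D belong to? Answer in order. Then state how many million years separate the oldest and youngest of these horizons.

A — Paleogene; B — Neogene; C — Carboniferous; D — Orosirian; span 1843 million years

A: 57.7 Ma lies in 66–23.03 Ma, so Paleogene.
B: 7 Ma lies in 23.03–2.58 Ma, so Neogene.
C: 319.1 Ma lies in 358.9–298.9 Ma, so Carboniferous.
D: 1850 Ma lies in 2050–1800 Ma, so Orosirian.
Oldest = 1850 Ma, youngest = 7 Ma → span 1843 Myr.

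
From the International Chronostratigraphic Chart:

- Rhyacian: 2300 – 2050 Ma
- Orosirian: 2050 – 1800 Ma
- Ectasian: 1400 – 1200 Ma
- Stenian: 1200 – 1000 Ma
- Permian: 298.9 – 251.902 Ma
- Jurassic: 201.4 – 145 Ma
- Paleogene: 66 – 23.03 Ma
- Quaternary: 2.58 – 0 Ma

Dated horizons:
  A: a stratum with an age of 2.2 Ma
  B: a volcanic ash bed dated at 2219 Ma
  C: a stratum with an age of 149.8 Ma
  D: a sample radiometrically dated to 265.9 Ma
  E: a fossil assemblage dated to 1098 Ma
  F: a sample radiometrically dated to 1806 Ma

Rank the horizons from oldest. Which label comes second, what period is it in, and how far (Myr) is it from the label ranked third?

F, in the Orosirian; 708 million years to E

Sorted oldest-first by Ma: B (2219), F (1806), E (1098), D (265.9), C (149.8), A (2.2).
The second oldest is F at 1806 Ma, which lies in 2050–1800 Ma: the Orosirian.
The third oldest is E at 1098 Ma; separation = |1806 − 1098| = 708 Myr.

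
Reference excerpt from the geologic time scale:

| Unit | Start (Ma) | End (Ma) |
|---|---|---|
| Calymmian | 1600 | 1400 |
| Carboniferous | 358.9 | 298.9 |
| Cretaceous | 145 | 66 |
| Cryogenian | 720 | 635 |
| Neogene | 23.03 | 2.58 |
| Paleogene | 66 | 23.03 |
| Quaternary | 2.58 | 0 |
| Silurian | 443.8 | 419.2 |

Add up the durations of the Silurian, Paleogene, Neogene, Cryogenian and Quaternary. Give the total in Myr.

Duration is start − end for each: (443.8 − 419.2) + (66 − 23.03) + (23.03 − 2.58) + (720 − 635) + (2.58 − 0).
That is 24.6 + 42.97 + 20.45 + 85 + 2.58, which totals 175.6 million years.

175.6 million years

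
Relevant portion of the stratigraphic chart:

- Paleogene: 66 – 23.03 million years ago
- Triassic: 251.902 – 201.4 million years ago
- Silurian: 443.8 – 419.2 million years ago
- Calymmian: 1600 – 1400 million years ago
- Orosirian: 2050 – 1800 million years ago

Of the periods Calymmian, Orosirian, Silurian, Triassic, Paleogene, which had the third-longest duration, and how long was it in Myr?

Triassic, 50.502 million years

Durations: Calymmian 200; Orosirian 250; Silurian 24.6; Triassic 50.502; Paleogene 42.97 Myr.
Sorted longest-first: Orosirian (250), Calymmian (200), Triassic (50.502), Paleogene (42.97), Silurian (24.6).
The third longest is Triassic at 50.502 Myr.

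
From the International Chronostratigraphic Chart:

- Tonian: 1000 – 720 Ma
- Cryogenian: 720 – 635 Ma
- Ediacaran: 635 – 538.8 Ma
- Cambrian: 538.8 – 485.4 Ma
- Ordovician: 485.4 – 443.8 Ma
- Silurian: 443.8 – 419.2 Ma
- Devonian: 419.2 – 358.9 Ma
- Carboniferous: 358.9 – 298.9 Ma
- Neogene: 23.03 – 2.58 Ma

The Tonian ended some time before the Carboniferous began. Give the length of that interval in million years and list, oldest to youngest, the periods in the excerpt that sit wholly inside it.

End of Tonian = 720 Ma; start of Carboniferous = 358.9 Ma.
Gap = 720 − 358.9 = 361.1 Myr.
Periods wholly inside 720–358.9 Ma: Cryogenian (720–635), Ediacaran (635–538.8), Cambrian (538.8–485.4), Ordovician (485.4–443.8), Silurian (443.8–419.2), Devonian (419.2–358.9).

361.1 million years; Cryogenian, Ediacaran, Cambrian, Ordovician, Silurian, Devonian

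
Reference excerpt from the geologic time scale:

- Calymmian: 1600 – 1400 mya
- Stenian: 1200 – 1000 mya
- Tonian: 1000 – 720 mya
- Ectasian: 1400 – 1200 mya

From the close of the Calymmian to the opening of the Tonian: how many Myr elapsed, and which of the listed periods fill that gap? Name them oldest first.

End of Calymmian = 1400 Ma; start of Tonian = 1000 Ma.
Gap = 1400 − 1000 = 400 Myr.
Periods wholly inside 1400–1000 Ma: Ectasian (1400–1200), Stenian (1200–1000).

400 million years; Ectasian, Stenian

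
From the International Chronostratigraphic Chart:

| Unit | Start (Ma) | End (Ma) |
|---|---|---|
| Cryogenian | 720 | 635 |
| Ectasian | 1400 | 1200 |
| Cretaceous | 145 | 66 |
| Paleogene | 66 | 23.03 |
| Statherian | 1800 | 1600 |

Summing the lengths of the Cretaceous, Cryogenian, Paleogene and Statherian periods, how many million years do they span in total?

406.97 million years

Each duration: Cretaceous = 79; Cryogenian = 85; Paleogene = 42.97; Statherian = 200.
Sum: 79 + 85 + 42.97 + 200 = 406.97 Myr.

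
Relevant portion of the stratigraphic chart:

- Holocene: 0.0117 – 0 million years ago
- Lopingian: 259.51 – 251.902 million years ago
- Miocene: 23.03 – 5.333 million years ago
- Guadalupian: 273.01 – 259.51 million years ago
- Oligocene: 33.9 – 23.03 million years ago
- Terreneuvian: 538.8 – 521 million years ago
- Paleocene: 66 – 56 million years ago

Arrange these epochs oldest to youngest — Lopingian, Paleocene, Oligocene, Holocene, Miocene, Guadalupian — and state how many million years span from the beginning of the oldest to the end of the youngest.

From the excerpt: Lopingian 259.51–251.902; Paleocene 66–56; Oligocene 33.9–23.03; Holocene 0.0117–0; Miocene 23.03–5.333; Guadalupian 273.01–259.51 (Ma).
Larger Ma is earlier, so the oldest is Guadalupian and the youngest is Holocene; oldest to youngest: Guadalupian, Lopingian, Paleocene, Oligocene, Miocene, Holocene.
Oldest start 273.01 minus youngest end 0 gives 273.01 Myr overall.

Guadalupian → Lopingian → Paleocene → Oligocene → Miocene → Holocene; total span 273.01 Myr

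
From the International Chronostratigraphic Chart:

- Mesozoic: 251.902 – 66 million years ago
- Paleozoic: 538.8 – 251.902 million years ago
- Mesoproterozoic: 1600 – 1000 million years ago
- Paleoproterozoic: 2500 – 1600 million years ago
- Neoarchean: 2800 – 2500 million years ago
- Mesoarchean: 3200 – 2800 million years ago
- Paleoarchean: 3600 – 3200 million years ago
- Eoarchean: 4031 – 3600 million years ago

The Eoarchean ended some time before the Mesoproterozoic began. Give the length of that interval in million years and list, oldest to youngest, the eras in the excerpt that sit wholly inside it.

2000 million years; Paleoarchean, Mesoarchean, Neoarchean, Paleoproterozoic

End of Eoarchean = 3600 Ma; start of Mesoproterozoic = 1600 Ma.
Gap = 3600 − 1600 = 2000 Myr.
Eras wholly inside 3600–1600 Ma: Paleoarchean (3600–3200), Mesoarchean (3200–2800), Neoarchean (2800–2500), Paleoproterozoic (2500–1600).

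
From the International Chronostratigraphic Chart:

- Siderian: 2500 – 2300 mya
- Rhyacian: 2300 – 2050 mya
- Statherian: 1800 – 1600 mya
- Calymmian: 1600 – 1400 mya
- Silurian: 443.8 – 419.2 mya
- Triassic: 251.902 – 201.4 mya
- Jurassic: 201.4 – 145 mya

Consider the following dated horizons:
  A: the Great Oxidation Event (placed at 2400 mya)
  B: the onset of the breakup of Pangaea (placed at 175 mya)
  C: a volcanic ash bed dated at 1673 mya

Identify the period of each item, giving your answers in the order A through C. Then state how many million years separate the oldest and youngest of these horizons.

A: 2400 Ma lies in 2500–2300 Ma, so Siderian.
B: 175 Ma lies in 201.4–145 Ma, so Jurassic.
C: 1673 Ma lies in 1800–1600 Ma, so Statherian.
Oldest = 2400 Ma, youngest = 175 Ma → span 2225 Myr.

A — Siderian; B — Jurassic; C — Statherian; span 2225 million years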